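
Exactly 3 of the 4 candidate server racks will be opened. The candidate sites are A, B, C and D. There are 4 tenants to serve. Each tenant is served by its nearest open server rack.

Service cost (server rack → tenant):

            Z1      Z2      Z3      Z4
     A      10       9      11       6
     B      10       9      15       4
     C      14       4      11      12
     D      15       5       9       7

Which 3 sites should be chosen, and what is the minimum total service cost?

Choose B, C and D; total service cost 27.

With exactly 3 open, each tenant uses its cheapest among the chosen.
{B, C, D}: Z1→B 10, Z2→C 4, Z3→D 9, Z4→B 4. Service cost 27.
{A, B, D}: service cost 28
{A, B, C}: service cost 29
Among all 4 size-3 choices, {B, C, D} is lowest.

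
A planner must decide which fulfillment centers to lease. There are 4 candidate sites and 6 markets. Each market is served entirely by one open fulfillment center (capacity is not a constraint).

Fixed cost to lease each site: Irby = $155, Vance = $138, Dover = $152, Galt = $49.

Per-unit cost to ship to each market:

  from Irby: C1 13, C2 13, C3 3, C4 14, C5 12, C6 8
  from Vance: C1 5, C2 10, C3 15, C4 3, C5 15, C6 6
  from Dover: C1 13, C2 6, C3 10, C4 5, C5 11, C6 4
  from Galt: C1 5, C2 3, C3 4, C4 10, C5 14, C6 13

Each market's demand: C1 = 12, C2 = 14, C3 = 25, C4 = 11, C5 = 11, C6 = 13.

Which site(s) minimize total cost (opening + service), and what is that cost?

For any fixed open set, each market goes to its cheapest open site; total = fixed + service.
{Dover, Galt}: C1→Galt 5·12=60, C2→Galt 3·14=42, C3→Galt 4·25=100, C4→Dover 5·11=55, C5→Dover 11·11=121, C6→Dover 4·13=52. Service 430; fixed 201; total 631.
{Vance, Galt}: service 467 + fixed 187 = 654
{Galt}: C1→Galt 5·12=60, C2→Galt 3·14=42, C3→Galt 4·25=100, C4→Galt 10·11=110, C5→Galt 14·11=154, C6→Galt 13·13=169. Service 635; fixed 49; total 684.
{Irby, Vance, Dover, Galt}: C1→Vance 5·12=60, C2→Galt 3·14=42, C3→Irby 3·25=75, C4→Vance 3·11=33, C5→Dover 11·11=121, C6→Dover 4·13=52. Service 383; fixed 494; total 877.
(All 15 nonempty subsets were checked; Dover and Galt is lowest.)

Open Dover and Galt; minimum total cost 631.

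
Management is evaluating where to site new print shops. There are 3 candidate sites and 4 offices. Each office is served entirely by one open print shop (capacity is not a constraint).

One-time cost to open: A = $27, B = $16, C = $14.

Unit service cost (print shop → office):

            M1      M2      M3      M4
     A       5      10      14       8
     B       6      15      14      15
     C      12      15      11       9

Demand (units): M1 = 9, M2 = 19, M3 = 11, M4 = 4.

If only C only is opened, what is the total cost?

Each office is assigned to its cheapest site among the open ones.
{C}: M1→C 12·9=108, M2→C 15·19=285, M3→C 11·11=121, M4→C 9·4=36. Service 550; fixed 14; total 564.

Total cost: 564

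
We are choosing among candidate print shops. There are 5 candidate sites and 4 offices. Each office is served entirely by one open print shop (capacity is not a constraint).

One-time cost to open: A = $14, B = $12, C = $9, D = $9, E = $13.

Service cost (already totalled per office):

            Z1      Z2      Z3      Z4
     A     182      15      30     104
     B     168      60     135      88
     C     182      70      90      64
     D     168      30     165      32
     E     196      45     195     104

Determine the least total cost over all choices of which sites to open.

Minimum total cost: 268

For any fixed open set, each office goes to its cheapest open site; total = fixed + service.
{A, D}: Z1→D 168, Z2→A 15, Z3→A 30, Z4→D 32. Service 245; fixed 23; total 268.
{A, C, D}: service 245 + fixed 32 = 277
{A, B, D}: service 245 + fixed 35 = 280
{A, B, C, D, E}: Z1→B 168, Z2→A 15, Z3→A 30, Z4→D 32. Service 245; fixed 57; total 302.
No other subset beats 268.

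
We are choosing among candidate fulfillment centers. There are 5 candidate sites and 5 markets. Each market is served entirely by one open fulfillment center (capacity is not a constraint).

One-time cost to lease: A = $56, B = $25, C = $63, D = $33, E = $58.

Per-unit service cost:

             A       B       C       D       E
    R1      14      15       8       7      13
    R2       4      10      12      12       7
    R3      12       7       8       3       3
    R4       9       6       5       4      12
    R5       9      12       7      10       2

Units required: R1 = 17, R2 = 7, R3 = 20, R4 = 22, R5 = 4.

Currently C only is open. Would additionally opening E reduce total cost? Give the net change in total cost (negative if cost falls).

Yes — net change −97 (cost falls by 97).

Current service cost with {C}: 518.
Adding E: each market re-picks its cheapest; new service cost 363, saving 155.
Extra fixed cost: 58. Net change = 58 − 155 = -97.
(Totals: 581 → 484.)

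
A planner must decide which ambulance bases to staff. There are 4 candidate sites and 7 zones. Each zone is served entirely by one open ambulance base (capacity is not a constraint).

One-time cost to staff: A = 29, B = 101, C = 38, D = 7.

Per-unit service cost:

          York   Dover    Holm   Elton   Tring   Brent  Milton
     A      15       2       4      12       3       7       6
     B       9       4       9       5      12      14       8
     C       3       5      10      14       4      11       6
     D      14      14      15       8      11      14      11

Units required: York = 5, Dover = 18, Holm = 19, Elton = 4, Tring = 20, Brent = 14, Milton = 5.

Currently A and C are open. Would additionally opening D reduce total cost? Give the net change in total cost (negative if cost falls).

Yes — net change −9 (cost falls by 9).

Current service cost with {A, C}: 363.
Adding D: each zone re-picks its cheapest; new service cost 347, saving 16.
Extra fixed cost: 7. Net change = 7 − 16 = -9.
(Totals: 430 → 421.)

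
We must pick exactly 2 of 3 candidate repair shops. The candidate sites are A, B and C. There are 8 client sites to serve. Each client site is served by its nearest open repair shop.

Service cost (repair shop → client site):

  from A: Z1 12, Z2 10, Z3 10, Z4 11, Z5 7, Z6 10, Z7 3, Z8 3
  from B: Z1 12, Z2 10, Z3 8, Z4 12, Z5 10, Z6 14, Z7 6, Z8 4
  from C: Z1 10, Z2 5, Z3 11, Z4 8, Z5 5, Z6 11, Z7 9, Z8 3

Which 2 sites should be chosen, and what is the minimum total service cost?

Choose A and C; total service cost 54.

With exactly 2 open, each client site uses its cheapest among the chosen.
{A, C}: Z1→C 10, Z2→C 5, Z3→A 10, Z4→C 8, Z5→C 5, Z6→A 10, Z7→A 3, Z8→A 3. Service cost 54.
{B, C}: service cost 56
{A, B}: service cost 64
Among all 3 size-2 choices, {A, C} is lowest.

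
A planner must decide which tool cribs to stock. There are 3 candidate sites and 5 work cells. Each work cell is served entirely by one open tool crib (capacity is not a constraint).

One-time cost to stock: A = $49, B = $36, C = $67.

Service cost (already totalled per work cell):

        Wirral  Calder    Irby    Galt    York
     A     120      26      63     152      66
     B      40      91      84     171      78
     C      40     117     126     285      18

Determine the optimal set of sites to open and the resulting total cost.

Open A and C; minimum total cost 415.

For any fixed open set, each work cell goes to its cheapest open site; total = fixed + service.
{A, C}: Wirral→C 40, Calder→A 26, Irby→A 63, Galt→A 152, York→C 18. Service 299; fixed 116; total 415.
{A, B}: service 347 + fixed 85 = 432
{A, B, C}: service 299 + fixed 152 = 451
{B}: service 464 + fixed 36 = 500
No other subset beats 415.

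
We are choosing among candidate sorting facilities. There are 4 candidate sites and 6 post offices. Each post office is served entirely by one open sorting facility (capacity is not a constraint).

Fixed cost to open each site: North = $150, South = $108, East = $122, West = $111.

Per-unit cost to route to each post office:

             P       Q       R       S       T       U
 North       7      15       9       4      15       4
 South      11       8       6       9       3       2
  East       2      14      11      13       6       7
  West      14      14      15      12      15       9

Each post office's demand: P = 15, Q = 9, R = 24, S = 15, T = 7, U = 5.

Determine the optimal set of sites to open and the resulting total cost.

Open South and East; minimum total cost 642.

For any fixed open set, each post office goes to its cheapest open site; total = fixed + service.
{South, East}: P→East 2·15=30, Q→South 8·9=72, R→South 6·24=144, S→South 9·15=135, T→South 3·7=21, U→South 2·5=10. Service 412; fixed 230; total 642.
{South}: service 547 + fixed 108 = 655
{North, South}: P→North 7·15=105, Q→South 8·9=72, R→South 6·24=144, S→North 4·15=60, T→South 3·7=21, U→South 2·5=10. Service 412; fixed 258; total 670.
{North, South, East, West}: service 337 + fixed 491 = 828
No other subset beats 642.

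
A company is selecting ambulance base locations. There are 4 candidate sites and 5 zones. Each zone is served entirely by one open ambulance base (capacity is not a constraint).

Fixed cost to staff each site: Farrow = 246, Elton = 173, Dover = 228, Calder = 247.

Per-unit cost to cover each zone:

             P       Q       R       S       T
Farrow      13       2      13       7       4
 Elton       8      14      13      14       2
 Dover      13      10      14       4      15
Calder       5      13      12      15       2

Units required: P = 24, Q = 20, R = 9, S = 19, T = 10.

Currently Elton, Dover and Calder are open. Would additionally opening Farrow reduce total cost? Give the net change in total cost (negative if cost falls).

Current service cost with {Elton, Dover, Calder}: 524.
Adding Farrow: each zone re-picks its cheapest; new service cost 364, saving 160.
Extra fixed cost: 246. Net change = 246 − 160 = 86.
(Totals: 1172 → 1258.)

No — net change +86 (cost rises by 86).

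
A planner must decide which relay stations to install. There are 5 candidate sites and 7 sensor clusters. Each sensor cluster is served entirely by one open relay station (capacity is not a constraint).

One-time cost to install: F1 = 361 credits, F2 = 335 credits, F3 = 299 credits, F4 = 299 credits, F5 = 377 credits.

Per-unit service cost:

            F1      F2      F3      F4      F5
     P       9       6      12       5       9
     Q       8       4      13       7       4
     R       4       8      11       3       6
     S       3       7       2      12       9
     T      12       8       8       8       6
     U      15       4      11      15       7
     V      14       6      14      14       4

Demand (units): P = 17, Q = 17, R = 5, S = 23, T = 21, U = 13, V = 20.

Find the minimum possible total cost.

For any fixed open set, each sensor cluster goes to its cheapest open site; total = fixed + service.
{F2}: P→F2 6·17=102, Q→F2 4·17=68, R→F2 8·5=40, S→F2 7·23=161, T→F2 8·21=168, U→F2 4·13=52, V→F2 6·20=120. Service 711; fixed 335; total 1046.
{F5}: service 755 + fixed 377 = 1132
{F2, F3}: service 596 + fixed 634 = 1230
{F1, F2, F3, F4, F5}: service 472 + fixed 1671 = 2143
No other subset beats 1046.

Minimum total cost: 1046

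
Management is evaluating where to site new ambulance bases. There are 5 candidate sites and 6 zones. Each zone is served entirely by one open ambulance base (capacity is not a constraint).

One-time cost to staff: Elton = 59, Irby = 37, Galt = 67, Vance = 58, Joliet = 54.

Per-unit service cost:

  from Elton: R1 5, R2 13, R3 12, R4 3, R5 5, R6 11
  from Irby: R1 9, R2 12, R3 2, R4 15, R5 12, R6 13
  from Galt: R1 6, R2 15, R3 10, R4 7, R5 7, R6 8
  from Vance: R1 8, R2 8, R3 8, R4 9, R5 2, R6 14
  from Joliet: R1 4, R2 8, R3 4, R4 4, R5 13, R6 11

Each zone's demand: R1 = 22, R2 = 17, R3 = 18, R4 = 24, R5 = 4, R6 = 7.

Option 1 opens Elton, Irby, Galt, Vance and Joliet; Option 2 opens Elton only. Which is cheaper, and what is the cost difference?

Option 1 is cheaper by 104.

Option 1: {Elton, Irby, Galt, Vance, Joliet}: R1→Joliet 4·22=88, R2→Vance 8·17=136, R3→Irby 2·18=36, R4→Elton 3·24=72, R5→Vance 2·4=8, R6→Galt 8·7=56. Service 396; fixed 275; total 671.
Option 2: {Elton}: R1→Elton 5·22=110, R2→Elton 13·17=221, R3→Elton 12·18=216, R4→Elton 3·24=72, R5→Elton 5·4=20, R6→Elton 11·7=77. Service 716; fixed 59; total 775.
Difference: |671 − 775| = 104.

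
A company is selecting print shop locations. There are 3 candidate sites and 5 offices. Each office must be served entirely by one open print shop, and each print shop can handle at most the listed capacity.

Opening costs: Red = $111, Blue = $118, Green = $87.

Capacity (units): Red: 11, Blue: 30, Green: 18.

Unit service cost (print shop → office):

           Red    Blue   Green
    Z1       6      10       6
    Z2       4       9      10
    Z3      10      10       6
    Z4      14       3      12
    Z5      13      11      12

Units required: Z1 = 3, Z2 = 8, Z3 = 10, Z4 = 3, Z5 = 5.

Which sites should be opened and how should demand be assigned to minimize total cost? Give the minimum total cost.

Minimum total cost: 384

Open {Blue}: Z1→Blue 10·3=30, Z2→Blue 9·8=72, Z3→Blue 10·10=100, Z4→Blue 3·3=9, Z5→Blue 11·5=55.
Loads: Blue carries 29/30. Service 266; fixed 118; total 384.
Next best feasible plan costs 404.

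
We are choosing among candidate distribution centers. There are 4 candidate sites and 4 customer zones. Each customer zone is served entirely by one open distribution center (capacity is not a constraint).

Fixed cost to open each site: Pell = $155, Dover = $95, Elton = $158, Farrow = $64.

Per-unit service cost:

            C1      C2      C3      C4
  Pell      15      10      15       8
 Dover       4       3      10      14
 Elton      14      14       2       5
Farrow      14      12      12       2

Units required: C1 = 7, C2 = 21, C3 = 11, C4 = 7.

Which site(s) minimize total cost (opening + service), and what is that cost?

Open Dover and Farrow; minimum total cost 374.

For any fixed open set, each customer zone goes to its cheapest open site; total = fixed + service.
{Dover, Farrow}: C1→Dover 4·7=28, C2→Dover 3·21=63, C3→Dover 10·11=110, C4→Farrow 2·7=14. Service 215; fixed 159; total 374.
{Dover}: service 299 + fixed 95 = 394
{Dover, Elton}: C1→Dover 4·7=28, C2→Dover 3·21=63, C3→Elton 2·11=22, C4→Elton 5·7=35. Service 148; fixed 253; total 401.
{Pell, Dover, Elton, Farrow}: service 127 + fixed 472 = 599
No other subset beats 374.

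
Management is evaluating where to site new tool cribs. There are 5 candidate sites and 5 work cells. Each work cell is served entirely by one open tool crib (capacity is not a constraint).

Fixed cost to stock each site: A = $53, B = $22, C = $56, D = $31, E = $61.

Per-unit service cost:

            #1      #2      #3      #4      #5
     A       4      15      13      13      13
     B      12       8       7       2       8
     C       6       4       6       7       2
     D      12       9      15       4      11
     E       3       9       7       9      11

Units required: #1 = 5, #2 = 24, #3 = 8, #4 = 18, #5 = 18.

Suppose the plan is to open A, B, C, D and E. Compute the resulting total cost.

Each work cell is assigned to its cheapest site among the open ones.
{A, B, C, D, E}: #1→E 3·5=15, #2→C 4·24=96, #3→C 6·8=48, #4→B 2·18=36, #5→C 2·18=36. Service 231; fixed 223; total 454.

Total cost: 454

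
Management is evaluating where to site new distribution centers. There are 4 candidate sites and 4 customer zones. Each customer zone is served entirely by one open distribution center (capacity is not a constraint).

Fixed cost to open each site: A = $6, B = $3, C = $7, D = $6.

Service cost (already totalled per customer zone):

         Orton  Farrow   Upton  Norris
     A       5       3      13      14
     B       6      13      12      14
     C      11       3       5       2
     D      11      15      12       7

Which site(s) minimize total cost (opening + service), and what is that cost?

For any fixed open set, each customer zone goes to its cheapest open site; total = fixed + service.
{B, C}: Orton→B 6, Farrow→C 3, Upton→C 5, Norris→C 2. Service 16; fixed 10; total 26.
{A, C}: service 15 + fixed 13 = 28
{C}: service 21 + fixed 7 = 28
{A, B, C, D}: service 15 + fixed 22 = 37
No other subset beats 26.

Open B and C; minimum total cost 26.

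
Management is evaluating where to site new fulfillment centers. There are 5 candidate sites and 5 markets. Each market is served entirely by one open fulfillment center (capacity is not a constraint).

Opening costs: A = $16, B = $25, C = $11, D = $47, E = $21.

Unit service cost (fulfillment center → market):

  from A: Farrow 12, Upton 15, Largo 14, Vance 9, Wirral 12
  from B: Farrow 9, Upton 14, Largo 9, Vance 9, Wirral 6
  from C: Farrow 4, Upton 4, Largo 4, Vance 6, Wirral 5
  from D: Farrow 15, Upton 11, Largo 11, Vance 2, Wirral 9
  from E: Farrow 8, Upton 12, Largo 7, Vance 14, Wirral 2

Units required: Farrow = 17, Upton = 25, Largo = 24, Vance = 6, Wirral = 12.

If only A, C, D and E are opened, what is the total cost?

Total cost: 395

Each market is assigned to its cheapest site among the open ones.
{A, C, D, E}: Farrow→C 4·17=68, Upton→C 4·25=100, Largo→C 4·24=96, Vance→D 2·6=12, Wirral→E 2·12=24. Service 300; fixed 95; total 395.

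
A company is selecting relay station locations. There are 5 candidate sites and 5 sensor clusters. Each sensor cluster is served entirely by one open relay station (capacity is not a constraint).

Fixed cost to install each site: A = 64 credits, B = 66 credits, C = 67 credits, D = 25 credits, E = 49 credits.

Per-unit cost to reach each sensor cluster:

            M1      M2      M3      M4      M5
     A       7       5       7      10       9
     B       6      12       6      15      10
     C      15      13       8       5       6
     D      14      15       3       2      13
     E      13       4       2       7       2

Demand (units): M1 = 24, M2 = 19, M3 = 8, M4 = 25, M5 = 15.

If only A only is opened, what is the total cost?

Each sensor cluster is assigned to its cheapest site among the open ones.
{A}: M1→A 7·24=168, M2→A 5·19=95, M3→A 7·8=56, M4→A 10·25=250, M5→A 9·15=135. Service 704; fixed 64; total 768.

Total cost: 768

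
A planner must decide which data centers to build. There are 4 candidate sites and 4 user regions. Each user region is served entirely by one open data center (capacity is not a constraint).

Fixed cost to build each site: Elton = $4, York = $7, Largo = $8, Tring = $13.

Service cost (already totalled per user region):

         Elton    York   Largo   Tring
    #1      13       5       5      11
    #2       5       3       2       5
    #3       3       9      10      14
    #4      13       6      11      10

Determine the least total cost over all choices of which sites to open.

For any fixed open set, each user region goes to its cheapest open site; total = fixed + service.
{Elton, York}: #1→York 5, #2→York 3, #3→Elton 3, #4→York 6. Service 17; fixed 11; total 28.
{York}: service 23 + fixed 7 = 30
{Elton, Largo}: #1→Largo 5, #2→Largo 2, #3→Elton 3, #4→Largo 11. Service 21; fixed 12; total 33.
{Elton, York, Largo, Tring}: service 16 + fixed 32 = 48
(All 15 nonempty subsets were checked; Elton and York is lowest.)

Minimum total cost: 28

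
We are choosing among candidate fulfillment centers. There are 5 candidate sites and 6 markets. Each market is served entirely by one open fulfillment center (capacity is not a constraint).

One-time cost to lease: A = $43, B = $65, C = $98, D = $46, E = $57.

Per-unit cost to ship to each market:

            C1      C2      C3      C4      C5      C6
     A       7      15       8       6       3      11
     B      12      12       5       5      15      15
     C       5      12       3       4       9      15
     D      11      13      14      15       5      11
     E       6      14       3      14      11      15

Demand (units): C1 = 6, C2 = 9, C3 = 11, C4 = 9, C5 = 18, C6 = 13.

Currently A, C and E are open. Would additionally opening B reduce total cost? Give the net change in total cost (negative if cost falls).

No — net change +65 (cost rises by 65).

Current service cost with {A, C, E}: 404.
Adding B: each market re-picks its cheapest; new service cost 404, saving 0.
Extra fixed cost: 65. Net change = 65 − 0 = 65.
(Totals: 602 → 667.)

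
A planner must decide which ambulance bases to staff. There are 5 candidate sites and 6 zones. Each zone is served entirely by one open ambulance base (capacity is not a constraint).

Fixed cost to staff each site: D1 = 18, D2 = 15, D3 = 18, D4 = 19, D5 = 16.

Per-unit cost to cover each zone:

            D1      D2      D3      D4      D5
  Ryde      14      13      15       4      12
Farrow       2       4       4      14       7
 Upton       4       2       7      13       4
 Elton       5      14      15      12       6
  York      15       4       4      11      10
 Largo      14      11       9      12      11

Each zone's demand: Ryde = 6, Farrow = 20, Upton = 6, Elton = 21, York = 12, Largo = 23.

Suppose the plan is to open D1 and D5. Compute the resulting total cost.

Each zone is assigned to its cheapest site among the open ones.
{D1, D5}: Ryde→D5 12·6=72, Farrow→D1 2·20=40, Upton→D1 4·6=24, Elton→D1 5·21=105, York→D5 10·12=120, Largo→D5 11·23=253. Service 614; fixed 34; total 648.

Total cost: 648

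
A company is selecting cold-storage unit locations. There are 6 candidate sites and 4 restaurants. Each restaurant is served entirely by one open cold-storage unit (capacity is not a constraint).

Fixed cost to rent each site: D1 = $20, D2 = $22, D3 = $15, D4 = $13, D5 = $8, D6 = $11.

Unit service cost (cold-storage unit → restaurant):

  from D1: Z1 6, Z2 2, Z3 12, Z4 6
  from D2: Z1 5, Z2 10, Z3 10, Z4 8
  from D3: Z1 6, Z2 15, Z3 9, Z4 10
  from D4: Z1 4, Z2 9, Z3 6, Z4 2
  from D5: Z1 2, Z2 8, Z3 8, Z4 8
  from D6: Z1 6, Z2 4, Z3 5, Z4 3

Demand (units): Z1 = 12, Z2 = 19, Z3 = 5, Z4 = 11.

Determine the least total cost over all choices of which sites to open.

Minimum total cost: 155

For any fixed open set, each restaurant goes to its cheapest open site; total = fixed + service.
{D1, D4, D5}: Z1→D5 2·12=24, Z2→D1 2·19=38, Z3→D4 6·5=30, Z4→D4 2·11=22. Service 114; fixed 41; total 155.
{D1, D5, D6}: service 120 + fixed 39 = 159
{D1, D4, D5, D6}: service 109 + fixed 52 = 161
{D1, D2, D3, D4, D5, D6}: Z1→D5 2·12=24, Z2→D1 2·19=38, Z3→D6 5·5=25, Z4→D4 2·11=22. Service 109; fixed 89; total 198.
No other subset beats 155.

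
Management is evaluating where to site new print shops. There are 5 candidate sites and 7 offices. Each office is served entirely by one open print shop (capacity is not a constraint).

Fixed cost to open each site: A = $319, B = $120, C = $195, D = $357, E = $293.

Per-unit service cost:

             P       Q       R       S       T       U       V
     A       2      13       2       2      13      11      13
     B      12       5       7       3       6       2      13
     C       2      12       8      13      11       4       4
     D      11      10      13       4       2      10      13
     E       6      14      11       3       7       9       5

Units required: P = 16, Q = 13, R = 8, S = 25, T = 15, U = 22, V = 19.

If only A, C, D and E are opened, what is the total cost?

Each office is assigned to its cheapest site among the open ones.
{A, C, D, E}: P→A 2·16=32, Q→D 10·13=130, R→A 2·8=16, S→A 2·25=50, T→D 2·15=30, U→C 4·22=88, V→C 4·19=76. Service 422; fixed 1164; total 1586.

Total cost: 1586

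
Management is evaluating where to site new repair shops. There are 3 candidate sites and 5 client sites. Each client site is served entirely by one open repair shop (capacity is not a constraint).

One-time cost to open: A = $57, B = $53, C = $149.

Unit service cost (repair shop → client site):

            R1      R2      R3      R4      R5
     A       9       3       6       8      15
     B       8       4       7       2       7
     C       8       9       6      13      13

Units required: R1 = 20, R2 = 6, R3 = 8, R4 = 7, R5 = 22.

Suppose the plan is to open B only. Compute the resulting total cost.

Total cost: 461

Each client site is assigned to its cheapest site among the open ones.
{B}: R1→B 8·20=160, R2→B 4·6=24, R3→B 7·8=56, R4→B 2·7=14, R5→B 7·22=154. Service 408; fixed 53; total 461.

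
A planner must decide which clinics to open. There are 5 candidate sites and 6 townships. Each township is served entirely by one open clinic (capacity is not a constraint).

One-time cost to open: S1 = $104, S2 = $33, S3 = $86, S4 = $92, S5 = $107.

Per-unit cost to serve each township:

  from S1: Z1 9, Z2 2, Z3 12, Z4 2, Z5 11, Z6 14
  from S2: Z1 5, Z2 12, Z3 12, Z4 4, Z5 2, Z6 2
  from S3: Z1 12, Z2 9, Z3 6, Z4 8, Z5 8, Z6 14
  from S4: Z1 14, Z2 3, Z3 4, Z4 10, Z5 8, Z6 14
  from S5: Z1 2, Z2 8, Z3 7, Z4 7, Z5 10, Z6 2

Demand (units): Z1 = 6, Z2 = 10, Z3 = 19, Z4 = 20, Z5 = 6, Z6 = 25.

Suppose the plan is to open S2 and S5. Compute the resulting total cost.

Each township is assigned to its cheapest site among the open ones.
{S2, S5}: Z1→S5 2·6=12, Z2→S5 8·10=80, Z3→S5 7·19=133, Z4→S2 4·20=80, Z5→S2 2·6=12, Z6→S2 2·25=50. Service 367; fixed 140; total 507.

Total cost: 507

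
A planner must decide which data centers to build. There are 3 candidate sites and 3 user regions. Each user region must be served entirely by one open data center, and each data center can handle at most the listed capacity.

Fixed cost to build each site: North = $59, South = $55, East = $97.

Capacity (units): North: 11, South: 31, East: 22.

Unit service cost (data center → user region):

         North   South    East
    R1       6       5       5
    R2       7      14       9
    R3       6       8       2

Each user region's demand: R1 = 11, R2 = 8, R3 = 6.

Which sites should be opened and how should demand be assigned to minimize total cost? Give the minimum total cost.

Minimum total cost: 270

Open {South}: R1→South 5·11=55, R2→South 14·8=112, R3→South 8·6=48.
Loads: South carries 25/31. Service 215; fixed 55; total 270.
Next best feasible plan costs 273.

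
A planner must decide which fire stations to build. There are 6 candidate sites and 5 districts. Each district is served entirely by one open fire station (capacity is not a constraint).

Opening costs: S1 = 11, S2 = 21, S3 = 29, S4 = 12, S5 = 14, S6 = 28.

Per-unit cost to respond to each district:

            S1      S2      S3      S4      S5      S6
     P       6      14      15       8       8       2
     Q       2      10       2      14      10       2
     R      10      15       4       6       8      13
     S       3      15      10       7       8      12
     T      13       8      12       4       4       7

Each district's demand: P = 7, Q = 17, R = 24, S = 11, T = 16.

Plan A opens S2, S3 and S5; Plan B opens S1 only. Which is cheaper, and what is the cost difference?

Plan A: {S2, S3, S5}: P→S5 8·7=56, Q→S3 2·17=34, R→S3 4·24=96, S→S5 8·11=88, T→S5 4·16=64. Service 338; fixed 64; total 402.
Plan B: {S1}: P→S1 6·7=42, Q→S1 2·17=34, R→S1 10·24=240, S→S1 3·11=33, T→S1 13·16=208. Service 557; fixed 11; total 568.
Difference: |402 − 568| = 166.

Plan A is cheaper by 166.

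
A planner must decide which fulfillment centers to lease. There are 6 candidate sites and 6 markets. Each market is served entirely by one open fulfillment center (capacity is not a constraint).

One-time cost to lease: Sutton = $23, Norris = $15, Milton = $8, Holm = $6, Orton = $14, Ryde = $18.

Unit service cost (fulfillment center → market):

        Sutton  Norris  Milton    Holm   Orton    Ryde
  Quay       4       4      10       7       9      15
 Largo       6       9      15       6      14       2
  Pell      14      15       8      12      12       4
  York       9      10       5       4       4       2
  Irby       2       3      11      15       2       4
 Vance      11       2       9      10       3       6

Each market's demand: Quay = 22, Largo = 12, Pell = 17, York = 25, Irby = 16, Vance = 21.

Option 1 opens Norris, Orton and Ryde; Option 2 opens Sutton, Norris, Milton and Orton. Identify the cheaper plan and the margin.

Option 1: {Norris, Orton, Ryde}: Quay→Norris 4·22=88, Largo→Ryde 2·12=24, Pell→Ryde 4·17=68, York→Ryde 2·25=50, Irby→Orton 2·16=32, Vance→Norris 2·21=42. Service 304; fixed 47; total 351.
Option 2: {Sutton, Norris, Milton, Orton}: Quay→Sutton 4·22=88, Largo→Sutton 6·12=72, Pell→Milton 8·17=136, York→Orton 4·25=100, Irby→Sutton 2·16=32, Vance→Norris 2·21=42. Service 470; fixed 60; total 530.
Difference: |351 − 530| = 179.

Option 1 is cheaper by 179.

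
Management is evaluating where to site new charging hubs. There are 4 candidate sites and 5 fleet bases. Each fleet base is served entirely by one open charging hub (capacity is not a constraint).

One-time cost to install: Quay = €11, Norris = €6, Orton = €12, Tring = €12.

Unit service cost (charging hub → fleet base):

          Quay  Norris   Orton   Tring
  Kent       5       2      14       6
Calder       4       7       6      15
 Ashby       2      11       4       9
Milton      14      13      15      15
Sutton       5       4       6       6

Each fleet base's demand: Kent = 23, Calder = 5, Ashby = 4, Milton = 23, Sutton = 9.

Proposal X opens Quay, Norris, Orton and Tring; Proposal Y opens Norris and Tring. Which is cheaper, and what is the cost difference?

Proposal X is cheaper by 20.

Proposal X: {Quay, Norris, Orton, Tring}: Kent→Norris 2·23=46, Calder→Quay 4·5=20, Ashby→Quay 2·4=8, Milton→Norris 13·23=299, Sutton→Norris 4·9=36. Service 409; fixed 41; total 450.
Proposal Y: {Norris, Tring}: Kent→Norris 2·23=46, Calder→Norris 7·5=35, Ashby→Tring 9·4=36, Milton→Norris 13·23=299, Sutton→Norris 4·9=36. Service 452; fixed 18; total 470.
Difference: |450 − 470| = 20.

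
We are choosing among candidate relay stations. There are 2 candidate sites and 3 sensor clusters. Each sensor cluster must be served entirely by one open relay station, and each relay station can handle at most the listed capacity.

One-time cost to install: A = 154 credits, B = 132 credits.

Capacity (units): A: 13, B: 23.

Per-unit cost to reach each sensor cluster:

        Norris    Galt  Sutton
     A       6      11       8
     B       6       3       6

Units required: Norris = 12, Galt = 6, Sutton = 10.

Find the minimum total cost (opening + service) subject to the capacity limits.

Open {A, B}: Norris→A 6·12=72, Galt→B 3·6=18, Sutton→B 6·10=60.
Loads: A carries 12/13, B carries 16/23. Service 150; fixed 286; total 436.
Next best feasible plan costs 456.

Minimum total cost: 436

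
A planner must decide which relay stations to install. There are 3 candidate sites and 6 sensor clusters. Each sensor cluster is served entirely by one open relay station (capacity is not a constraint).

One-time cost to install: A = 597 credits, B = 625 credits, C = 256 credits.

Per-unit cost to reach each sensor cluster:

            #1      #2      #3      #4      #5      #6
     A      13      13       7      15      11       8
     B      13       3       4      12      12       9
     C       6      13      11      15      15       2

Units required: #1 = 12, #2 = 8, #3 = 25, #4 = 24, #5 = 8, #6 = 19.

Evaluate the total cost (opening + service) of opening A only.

Each sensor cluster is assigned to its cheapest site among the open ones.
{A}: #1→A 13·12=156, #2→A 13·8=104, #3→A 7·25=175, #4→A 15·24=360, #5→A 11·8=88, #6→A 8·19=152. Service 1035; fixed 597; total 1632.

Total cost: 1632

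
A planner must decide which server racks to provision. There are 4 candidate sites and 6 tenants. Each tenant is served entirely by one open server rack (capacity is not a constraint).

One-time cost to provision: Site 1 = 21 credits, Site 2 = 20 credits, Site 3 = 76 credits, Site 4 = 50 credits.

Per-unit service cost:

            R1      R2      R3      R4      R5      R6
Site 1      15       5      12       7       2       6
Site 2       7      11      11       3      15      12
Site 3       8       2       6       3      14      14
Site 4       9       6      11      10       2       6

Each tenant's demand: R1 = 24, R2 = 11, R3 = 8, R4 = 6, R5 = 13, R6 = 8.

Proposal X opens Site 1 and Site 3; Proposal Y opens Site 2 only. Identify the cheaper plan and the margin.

Proposal X is cheaper by 255.

Proposal X: {Site 1, Site 3}: R1→Site 3 8·24=192, R2→Site 3 2·11=22, R3→Site 3 6·8=48, R4→Site 3 3·6=18, R5→Site 1 2·13=26, R6→Site 1 6·8=48. Service 354; fixed 97; total 451.
Proposal Y: {Site 2}: R1→Site 2 7·24=168, R2→Site 2 11·11=121, R3→Site 2 11·8=88, R4→Site 2 3·6=18, R5→Site 2 15·13=195, R6→Site 2 12·8=96. Service 686; fixed 20; total 706.
Difference: |451 − 706| = 255.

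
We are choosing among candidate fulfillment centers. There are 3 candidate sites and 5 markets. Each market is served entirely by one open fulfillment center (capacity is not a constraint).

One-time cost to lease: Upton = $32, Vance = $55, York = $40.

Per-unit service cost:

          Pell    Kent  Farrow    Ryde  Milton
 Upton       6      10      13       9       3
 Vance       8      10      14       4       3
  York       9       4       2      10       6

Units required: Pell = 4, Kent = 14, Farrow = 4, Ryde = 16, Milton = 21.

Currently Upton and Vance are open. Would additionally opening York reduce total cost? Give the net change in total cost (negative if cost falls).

Yes — net change −88 (cost falls by 88).

Current service cost with {Upton, Vance}: 343.
Adding York: each market re-picks its cheapest; new service cost 215, saving 128.
Extra fixed cost: 40. Net change = 40 − 128 = -88.
(Totals: 430 → 342.)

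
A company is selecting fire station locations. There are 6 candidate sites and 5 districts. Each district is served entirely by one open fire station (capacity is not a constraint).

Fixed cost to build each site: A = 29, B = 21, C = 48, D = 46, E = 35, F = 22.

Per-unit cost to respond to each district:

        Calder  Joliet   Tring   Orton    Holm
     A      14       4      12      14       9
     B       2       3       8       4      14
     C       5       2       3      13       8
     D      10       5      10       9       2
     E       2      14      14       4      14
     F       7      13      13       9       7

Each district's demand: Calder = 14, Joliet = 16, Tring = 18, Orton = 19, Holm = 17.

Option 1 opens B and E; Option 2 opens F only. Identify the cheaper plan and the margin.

Option 1 is cheaper by 262.

Option 1: {B, E}: Calder→B 2·14=28, Joliet→B 3·16=48, Tring→B 8·18=144, Orton→B 4·19=76, Holm→B 14·17=238. Service 534; fixed 56; total 590.
Option 2: {F}: Calder→F 7·14=98, Joliet→F 13·16=208, Tring→F 13·18=234, Orton→F 9·19=171, Holm→F 7·17=119. Service 830; fixed 22; total 852.
Difference: |590 − 852| = 262.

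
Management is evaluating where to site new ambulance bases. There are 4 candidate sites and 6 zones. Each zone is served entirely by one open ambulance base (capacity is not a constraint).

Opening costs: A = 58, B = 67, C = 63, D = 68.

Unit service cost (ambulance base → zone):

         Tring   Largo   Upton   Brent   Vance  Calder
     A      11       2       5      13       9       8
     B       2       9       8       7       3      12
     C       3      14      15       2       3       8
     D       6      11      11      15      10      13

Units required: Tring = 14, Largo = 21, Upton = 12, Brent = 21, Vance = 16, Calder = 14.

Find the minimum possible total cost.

For any fixed open set, each zone goes to its cheapest open site; total = fixed + service.
{A, C}: Tring→C 3·14=42, Largo→A 2·21=42, Upton→A 5·12=60, Brent→C 2·21=42, Vance→C 3·16=48, Calder→A 8·14=112. Service 346; fixed 121; total 467.
{A, B, C}: Tring→B 2·14=28, Largo→A 2·21=42, Upton→A 5·12=60, Brent→C 2·21=42, Vance→B 3·16=48, Calder→A 8·14=112. Service 332; fixed 188; total 520.
{A, C, D}: Tring→C 3·14=42, Largo→A 2·21=42, Upton→A 5·12=60, Brent→C 2·21=42, Vance→C 3·16=48, Calder→A 8·14=112. Service 346; fixed 189; total 535.
{A, B, C, D}: Tring→B 2·14=28, Largo→A 2·21=42, Upton→A 5·12=60, Brent→C 2·21=42, Vance→B 3·16=48, Calder→A 8·14=112. Service 332; fixed 256; total 588.
(All 15 nonempty subsets were checked; A and C is lowest.)

Minimum total cost: 467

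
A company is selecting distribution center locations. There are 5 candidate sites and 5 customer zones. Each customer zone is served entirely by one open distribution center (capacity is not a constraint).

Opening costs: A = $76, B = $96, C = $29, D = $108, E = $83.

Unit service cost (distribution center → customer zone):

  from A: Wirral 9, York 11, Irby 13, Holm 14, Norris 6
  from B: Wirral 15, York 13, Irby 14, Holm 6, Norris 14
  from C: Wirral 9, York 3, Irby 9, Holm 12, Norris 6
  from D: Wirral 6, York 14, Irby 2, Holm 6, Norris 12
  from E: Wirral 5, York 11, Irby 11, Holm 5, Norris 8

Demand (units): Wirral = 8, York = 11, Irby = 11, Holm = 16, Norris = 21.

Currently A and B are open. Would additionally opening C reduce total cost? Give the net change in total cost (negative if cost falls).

Current service cost with {A, B}: 558.
Adding C: each customer zone re-picks its cheapest; new service cost 426, saving 132.
Extra fixed cost: 29. Net change = 29 − 132 = -103.
(Totals: 730 → 627.)

Yes — net change −103 (cost falls by 103).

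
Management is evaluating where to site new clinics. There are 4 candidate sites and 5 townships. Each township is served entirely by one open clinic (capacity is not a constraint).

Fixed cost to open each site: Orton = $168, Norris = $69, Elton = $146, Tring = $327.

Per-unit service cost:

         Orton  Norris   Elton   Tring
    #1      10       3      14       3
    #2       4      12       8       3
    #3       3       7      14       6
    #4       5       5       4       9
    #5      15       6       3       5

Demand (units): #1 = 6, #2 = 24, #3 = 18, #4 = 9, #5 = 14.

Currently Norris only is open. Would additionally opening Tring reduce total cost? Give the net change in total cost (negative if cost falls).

No — net change +79 (cost rises by 79).

Current service cost with {Norris}: 561.
Adding Tring: each township re-picks its cheapest; new service cost 313, saving 248.
Extra fixed cost: 327. Net change = 327 − 248 = 79.
(Totals: 630 → 709.)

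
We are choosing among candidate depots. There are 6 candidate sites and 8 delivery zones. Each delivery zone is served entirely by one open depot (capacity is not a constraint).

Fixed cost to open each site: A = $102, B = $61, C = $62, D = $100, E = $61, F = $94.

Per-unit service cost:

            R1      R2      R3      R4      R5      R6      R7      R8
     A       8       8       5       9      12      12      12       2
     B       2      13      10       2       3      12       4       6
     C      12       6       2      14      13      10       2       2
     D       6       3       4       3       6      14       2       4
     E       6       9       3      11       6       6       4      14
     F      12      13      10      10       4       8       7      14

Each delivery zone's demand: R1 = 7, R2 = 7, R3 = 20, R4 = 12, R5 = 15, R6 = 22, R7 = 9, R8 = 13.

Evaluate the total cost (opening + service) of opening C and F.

Each delivery zone is assigned to its cheapest site among the open ones.
{C, F}: R1→C 12·7=84, R2→C 6·7=42, R3→C 2·20=40, R4→F 10·12=120, R5→F 4·15=60, R6→F 8·22=176, R7→C 2·9=18, R8→C 2·13=26. Service 566; fixed 156; total 722.

Total cost: 722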